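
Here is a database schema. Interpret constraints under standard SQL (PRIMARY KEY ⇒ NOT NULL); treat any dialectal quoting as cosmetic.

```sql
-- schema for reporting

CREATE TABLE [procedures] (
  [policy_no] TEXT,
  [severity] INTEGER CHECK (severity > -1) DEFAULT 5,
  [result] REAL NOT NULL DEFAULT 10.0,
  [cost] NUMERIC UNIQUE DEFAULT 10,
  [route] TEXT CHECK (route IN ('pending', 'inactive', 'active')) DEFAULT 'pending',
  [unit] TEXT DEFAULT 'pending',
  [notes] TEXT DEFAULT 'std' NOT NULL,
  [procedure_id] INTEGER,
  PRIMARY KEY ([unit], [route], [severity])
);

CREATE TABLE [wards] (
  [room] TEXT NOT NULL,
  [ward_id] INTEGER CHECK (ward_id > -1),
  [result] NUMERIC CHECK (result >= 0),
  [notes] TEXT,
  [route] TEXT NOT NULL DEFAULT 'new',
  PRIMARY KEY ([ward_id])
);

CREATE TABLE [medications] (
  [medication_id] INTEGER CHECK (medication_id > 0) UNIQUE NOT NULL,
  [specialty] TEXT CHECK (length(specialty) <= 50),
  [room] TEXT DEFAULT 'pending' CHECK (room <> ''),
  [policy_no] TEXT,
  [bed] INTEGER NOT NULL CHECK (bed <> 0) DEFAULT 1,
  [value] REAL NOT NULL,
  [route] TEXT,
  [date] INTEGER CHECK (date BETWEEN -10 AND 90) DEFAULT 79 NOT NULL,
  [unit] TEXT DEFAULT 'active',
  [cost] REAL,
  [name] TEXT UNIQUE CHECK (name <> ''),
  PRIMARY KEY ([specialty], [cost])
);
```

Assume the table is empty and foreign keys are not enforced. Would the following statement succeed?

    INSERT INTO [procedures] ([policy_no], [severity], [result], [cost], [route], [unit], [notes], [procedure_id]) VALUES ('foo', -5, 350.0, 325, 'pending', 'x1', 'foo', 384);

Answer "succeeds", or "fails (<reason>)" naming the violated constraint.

The value -5 for severity violates CHECK (severity > -1).

fails (CHECK on severity)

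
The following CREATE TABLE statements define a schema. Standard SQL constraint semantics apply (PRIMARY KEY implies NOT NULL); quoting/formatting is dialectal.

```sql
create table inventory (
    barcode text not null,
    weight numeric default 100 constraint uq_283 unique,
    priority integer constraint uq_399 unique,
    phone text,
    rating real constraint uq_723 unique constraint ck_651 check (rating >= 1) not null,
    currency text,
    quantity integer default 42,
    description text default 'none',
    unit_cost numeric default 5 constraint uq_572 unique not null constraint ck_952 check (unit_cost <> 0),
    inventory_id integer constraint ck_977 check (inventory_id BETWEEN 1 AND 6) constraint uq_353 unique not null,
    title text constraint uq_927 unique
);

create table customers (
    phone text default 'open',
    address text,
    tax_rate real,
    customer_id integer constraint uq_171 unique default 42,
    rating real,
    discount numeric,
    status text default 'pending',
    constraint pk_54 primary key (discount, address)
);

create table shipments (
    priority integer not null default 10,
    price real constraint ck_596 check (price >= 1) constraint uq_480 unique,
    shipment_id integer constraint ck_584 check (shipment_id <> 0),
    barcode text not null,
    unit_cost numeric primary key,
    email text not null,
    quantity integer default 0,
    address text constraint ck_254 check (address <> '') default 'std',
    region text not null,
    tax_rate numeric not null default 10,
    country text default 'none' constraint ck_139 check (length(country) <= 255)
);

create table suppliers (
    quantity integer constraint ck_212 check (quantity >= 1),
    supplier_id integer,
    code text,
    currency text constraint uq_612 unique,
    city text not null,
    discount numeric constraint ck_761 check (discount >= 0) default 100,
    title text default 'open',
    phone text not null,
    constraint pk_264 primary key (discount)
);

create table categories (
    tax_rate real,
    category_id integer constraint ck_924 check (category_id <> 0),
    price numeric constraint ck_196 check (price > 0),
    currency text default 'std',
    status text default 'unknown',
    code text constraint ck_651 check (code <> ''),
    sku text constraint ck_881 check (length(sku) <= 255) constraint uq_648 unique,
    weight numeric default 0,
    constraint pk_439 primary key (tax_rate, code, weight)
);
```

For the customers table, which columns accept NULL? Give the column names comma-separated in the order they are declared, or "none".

phone, tax_rate, customer_id, rating, status

- phone: DEFAULT only fills an omitted column; an explicit NULL is still allowed → nullable.
- address: part of the PRIMARY KEY, which implies NOT NULL → not nullable.
- tax_rate: no NOT NULL constraint applies → nullable.
- customer_id: UNIQUE does not imply NOT NULL → nullable.
- rating: no NOT NULL constraint applies → nullable.
- discount: part of the PRIMARY KEY, which implies NOT NULL → not nullable.
- status: DEFAULT only fills an omitted column; an explicit NULL is still allowed → nullable.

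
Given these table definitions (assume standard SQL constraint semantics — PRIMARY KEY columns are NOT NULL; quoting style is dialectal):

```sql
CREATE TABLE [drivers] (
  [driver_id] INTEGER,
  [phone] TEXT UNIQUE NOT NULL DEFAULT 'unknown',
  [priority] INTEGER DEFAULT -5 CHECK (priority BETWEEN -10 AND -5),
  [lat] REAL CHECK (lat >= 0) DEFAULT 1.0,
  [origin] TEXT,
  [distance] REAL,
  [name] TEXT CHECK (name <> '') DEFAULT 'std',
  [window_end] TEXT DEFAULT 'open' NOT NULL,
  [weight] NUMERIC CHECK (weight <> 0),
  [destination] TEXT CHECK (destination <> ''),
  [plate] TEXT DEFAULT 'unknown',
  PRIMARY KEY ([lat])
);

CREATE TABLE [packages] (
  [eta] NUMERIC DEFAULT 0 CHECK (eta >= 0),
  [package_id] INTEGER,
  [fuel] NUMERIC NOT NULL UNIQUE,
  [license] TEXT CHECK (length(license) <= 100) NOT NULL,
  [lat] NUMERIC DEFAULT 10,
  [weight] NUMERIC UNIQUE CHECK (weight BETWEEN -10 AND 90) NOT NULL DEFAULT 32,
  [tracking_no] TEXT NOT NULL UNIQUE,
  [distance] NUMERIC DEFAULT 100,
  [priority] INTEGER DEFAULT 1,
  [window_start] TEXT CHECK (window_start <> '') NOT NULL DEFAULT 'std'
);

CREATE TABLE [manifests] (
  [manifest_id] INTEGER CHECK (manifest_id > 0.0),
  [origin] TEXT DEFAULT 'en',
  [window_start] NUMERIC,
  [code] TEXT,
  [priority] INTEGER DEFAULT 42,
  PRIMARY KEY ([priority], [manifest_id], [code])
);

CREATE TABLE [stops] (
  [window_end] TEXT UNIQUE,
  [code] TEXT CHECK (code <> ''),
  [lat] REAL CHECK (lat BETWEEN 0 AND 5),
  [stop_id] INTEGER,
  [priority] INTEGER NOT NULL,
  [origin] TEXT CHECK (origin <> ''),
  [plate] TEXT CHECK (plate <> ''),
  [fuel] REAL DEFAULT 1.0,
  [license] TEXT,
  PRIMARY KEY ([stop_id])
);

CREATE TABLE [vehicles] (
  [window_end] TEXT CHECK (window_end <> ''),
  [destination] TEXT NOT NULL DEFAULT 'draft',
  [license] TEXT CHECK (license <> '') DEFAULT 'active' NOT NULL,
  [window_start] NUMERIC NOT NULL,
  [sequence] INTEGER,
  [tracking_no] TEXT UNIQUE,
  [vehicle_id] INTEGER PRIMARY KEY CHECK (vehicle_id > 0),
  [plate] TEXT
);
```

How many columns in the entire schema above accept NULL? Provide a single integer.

drivers: 8 nullable (driver_id, priority, origin, distance, name, weight, destination, plate — PK (lat) and explicit NOT NULL columns excluded).
packages: 5 nullable (eta, package_id, lat, distance, priority — PK none and explicit NOT NULL columns excluded).
manifests: 2 nullable (origin, window_start — PK (priority, manifest_id, code) and explicit NOT NULL columns excluded).
stops: 7 nullable (window_end, code, lat, origin, plate, fuel, license — PK (stop_id) and explicit NOT NULL columns excluded).
vehicles: 4 nullable (window_end, sequence, tracking_no, plate — PK (vehicle_id) and explicit NOT NULL columns excluded).
Total: 8 + 5 + 2 + 7 + 4 = 26.

26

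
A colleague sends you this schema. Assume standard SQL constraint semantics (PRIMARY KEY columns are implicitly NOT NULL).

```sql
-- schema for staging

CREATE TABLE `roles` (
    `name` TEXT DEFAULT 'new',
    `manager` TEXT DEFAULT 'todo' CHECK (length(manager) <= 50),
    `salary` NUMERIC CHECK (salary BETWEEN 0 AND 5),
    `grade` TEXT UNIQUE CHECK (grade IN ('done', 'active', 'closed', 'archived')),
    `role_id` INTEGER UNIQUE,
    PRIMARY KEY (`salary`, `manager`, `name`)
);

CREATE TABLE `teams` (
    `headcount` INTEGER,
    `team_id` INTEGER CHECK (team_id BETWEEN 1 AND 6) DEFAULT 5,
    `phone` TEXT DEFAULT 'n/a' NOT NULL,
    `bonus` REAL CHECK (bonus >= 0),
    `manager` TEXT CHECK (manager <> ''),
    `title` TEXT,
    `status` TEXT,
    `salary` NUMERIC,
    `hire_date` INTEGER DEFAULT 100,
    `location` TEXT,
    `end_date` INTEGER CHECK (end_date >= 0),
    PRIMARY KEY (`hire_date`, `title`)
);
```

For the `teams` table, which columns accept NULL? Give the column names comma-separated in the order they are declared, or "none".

headcount, team_id, bonus, manager, status, salary, location, end_date

- headcount: no NOT NULL constraint applies → nullable.
- team_id: CHECK does not forbid NULL (a CHECK constraint passes when its expression is NULL) → nullable.
- phone: declared NOT NULL → not nullable.
- bonus: CHECK does not forbid NULL (a CHECK constraint passes when its expression is NULL) → nullable.
- manager: CHECK does not forbid NULL (a CHECK constraint passes when its expression is NULL) → nullable.
- title: part of the PRIMARY KEY, which implies NOT NULL → not nullable.
- status: no NOT NULL constraint applies → nullable.
- salary: no NOT NULL constraint applies → nullable.
- hire_date: part of the PRIMARY KEY, which implies NOT NULL → not nullable.
- location: no NOT NULL constraint applies → nullable.
- end_date: CHECK does not forbid NULL (a CHECK constraint passes when its expression is NULL) → nullable.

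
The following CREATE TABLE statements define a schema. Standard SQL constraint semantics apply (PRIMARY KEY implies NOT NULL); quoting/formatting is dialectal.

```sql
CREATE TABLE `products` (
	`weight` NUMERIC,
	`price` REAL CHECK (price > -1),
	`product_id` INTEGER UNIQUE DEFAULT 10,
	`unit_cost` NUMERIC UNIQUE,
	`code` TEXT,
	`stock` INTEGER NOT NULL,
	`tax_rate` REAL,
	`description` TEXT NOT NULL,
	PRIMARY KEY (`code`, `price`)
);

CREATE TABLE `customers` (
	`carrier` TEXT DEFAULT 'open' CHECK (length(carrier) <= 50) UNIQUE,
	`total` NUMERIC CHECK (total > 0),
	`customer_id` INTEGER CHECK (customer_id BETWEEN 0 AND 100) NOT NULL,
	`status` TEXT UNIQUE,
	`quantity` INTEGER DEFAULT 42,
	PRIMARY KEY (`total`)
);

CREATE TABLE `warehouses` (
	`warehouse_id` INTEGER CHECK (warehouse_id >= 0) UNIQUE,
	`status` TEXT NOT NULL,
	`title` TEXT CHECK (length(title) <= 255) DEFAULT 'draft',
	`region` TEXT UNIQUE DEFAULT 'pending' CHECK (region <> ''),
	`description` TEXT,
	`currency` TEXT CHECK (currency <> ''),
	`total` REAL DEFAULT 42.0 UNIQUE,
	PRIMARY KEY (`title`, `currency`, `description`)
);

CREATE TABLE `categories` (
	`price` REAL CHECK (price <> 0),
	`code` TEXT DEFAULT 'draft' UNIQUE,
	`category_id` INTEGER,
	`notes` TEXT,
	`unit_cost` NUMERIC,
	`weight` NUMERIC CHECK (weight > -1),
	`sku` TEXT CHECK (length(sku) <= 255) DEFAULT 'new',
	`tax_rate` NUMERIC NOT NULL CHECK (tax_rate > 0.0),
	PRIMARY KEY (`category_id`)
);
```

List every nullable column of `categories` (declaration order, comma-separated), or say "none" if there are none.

- price: CHECK does not forbid NULL (a CHECK constraint passes when its expression is NULL) → nullable.
- code: UNIQUE does not imply NOT NULL → nullable.
- category_id: part of the PRIMARY KEY, which implies NOT NULL → not nullable.
- notes: no NOT NULL constraint applies → nullable.
- unit_cost: no NOT NULL constraint applies → nullable.
- weight: CHECK does not forbid NULL (a CHECK constraint passes when its expression is NULL) → nullable.
- sku: CHECK does not forbid NULL (a CHECK constraint passes when its expression is NULL) → nullable.
- tax_rate: declared NOT NULL → not nullable.

price, code, notes, unit_cost, weight, sku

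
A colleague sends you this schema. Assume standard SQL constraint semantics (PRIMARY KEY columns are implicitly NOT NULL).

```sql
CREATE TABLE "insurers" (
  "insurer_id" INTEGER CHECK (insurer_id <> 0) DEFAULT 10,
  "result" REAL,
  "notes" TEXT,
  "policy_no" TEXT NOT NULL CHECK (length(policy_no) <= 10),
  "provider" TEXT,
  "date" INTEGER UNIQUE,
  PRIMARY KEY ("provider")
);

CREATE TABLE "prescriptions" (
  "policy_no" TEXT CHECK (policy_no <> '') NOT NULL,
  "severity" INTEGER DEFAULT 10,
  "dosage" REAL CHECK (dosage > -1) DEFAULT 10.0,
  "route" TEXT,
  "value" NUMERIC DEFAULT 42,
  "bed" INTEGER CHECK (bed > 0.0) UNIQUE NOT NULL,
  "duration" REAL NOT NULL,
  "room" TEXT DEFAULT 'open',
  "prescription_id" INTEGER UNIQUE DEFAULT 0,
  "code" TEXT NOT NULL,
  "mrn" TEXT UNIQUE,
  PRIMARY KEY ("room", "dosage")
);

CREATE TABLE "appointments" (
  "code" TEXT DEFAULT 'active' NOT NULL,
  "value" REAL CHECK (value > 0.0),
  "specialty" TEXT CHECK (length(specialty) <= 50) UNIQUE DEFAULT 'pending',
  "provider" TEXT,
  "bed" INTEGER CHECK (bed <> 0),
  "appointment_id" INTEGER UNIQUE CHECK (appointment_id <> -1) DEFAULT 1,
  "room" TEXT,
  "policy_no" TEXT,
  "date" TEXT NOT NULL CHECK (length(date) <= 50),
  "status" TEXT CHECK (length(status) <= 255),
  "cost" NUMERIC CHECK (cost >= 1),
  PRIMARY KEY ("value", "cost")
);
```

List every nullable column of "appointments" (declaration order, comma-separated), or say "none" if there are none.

specialty, provider, bed, appointment_id, room, policy_no, status

- code: declared NOT NULL → not nullable.
- value: part of the PRIMARY KEY, which implies NOT NULL → not nullable.
- specialty: CHECK does not forbid NULL (a CHECK constraint passes when its expression is NULL) → nullable.
- provider: no NOT NULL constraint applies → nullable.
- bed: CHECK does not forbid NULL (a CHECK constraint passes when its expression is NULL) → nullable.
- appointment_id: CHECK does not forbid NULL (a CHECK constraint passes when its expression is NULL) → nullable.
- room: no NOT NULL constraint applies → nullable.
- policy_no: no NOT NULL constraint applies → nullable.
- date: declared NOT NULL → not nullable.
- status: CHECK does not forbid NULL (a CHECK constraint passes when its expression is NULL) → nullable.
- cost: part of the PRIMARY KEY, which implies NOT NULL → not nullable.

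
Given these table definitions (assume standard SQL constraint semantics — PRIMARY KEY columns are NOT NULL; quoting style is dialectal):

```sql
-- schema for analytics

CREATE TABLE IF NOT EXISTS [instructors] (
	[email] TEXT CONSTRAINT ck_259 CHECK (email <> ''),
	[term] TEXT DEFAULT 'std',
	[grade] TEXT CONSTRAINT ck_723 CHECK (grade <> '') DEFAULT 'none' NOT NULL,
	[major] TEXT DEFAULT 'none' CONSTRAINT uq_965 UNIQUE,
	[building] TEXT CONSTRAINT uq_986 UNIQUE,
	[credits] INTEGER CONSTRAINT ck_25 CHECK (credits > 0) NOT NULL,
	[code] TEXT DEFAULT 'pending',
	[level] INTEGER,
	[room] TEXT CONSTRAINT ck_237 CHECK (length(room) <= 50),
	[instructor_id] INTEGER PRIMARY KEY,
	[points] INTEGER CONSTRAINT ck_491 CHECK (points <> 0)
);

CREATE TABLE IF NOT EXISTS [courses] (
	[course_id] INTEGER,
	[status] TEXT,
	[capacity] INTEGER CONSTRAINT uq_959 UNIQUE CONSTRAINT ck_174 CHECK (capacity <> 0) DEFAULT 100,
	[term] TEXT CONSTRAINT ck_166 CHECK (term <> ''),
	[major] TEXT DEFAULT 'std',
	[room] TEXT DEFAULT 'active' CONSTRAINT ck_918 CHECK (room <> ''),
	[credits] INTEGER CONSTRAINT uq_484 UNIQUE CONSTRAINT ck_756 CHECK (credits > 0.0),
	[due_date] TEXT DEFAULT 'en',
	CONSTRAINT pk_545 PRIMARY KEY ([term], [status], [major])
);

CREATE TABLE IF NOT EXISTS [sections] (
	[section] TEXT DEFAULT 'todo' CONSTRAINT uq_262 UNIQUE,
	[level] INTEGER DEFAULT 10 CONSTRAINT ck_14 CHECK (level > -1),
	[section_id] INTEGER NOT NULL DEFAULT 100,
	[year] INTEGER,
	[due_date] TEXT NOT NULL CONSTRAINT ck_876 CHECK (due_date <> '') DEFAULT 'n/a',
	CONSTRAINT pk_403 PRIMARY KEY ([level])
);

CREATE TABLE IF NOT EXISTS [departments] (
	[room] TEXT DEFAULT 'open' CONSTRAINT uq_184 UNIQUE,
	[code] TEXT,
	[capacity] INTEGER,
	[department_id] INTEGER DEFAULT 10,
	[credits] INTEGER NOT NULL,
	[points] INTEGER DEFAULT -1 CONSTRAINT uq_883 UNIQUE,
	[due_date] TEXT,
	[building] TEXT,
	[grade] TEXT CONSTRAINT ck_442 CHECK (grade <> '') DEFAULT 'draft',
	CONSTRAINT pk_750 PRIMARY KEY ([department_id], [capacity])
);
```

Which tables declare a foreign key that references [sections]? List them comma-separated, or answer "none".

No REFERENCES clause anywhere in the schema names sections.

none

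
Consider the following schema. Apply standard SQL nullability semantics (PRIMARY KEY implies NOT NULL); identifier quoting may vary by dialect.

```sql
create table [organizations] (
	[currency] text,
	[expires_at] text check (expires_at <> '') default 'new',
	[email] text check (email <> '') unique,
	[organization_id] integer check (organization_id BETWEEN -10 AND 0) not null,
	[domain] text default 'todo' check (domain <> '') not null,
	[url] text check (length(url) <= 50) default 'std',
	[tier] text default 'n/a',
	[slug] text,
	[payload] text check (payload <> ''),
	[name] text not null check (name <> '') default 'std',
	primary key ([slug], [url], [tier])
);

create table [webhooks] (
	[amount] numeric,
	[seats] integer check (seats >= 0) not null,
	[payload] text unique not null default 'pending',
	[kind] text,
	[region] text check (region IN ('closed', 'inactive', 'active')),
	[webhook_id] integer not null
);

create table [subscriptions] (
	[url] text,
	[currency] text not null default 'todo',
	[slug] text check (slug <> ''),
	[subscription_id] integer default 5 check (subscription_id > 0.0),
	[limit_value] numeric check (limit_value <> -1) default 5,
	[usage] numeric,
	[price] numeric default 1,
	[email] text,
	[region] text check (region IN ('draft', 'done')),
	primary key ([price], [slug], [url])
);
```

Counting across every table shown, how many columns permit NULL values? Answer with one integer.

organizations: 4 nullable (currency, expires_at, email, payload — PK (slug, url, tier) and explicit NOT NULL columns excluded).
webhooks: 3 nullable (amount, kind, region — PK none and explicit NOT NULL columns excluded).
subscriptions: 5 nullable (subscription_id, limit_value, usage, email, region — PK (price, slug, url) and explicit NOT NULL columns excluded).
Total: 4 + 3 + 5 = 12.

12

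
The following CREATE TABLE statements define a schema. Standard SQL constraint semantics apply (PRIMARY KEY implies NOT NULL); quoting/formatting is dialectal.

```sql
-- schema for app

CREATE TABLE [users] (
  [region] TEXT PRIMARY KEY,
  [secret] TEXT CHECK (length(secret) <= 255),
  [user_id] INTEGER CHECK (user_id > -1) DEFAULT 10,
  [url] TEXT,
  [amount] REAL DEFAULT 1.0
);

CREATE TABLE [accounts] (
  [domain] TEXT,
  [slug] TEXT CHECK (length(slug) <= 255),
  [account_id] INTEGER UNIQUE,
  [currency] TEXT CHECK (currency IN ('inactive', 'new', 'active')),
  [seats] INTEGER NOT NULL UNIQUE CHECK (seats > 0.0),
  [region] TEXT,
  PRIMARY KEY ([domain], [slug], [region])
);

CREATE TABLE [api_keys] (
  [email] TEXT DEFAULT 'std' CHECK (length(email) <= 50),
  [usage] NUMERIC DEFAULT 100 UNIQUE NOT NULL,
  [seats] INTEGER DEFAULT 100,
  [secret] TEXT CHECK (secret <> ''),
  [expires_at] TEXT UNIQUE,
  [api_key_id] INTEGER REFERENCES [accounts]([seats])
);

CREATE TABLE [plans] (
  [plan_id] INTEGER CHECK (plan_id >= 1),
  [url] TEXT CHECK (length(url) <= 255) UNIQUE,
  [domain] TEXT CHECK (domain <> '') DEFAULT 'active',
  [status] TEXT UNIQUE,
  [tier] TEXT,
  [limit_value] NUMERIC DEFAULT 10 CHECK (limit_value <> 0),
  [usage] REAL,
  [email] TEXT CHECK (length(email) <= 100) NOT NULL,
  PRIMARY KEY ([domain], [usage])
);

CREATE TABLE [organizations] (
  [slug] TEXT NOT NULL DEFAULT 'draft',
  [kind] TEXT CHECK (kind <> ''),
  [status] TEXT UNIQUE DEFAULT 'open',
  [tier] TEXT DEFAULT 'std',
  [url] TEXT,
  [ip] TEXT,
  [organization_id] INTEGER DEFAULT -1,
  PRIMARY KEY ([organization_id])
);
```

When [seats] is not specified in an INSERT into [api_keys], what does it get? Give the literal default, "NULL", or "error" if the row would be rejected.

100

seats has an explicit DEFAULT 100.
When the column is omitted from an INSERT, that default is used.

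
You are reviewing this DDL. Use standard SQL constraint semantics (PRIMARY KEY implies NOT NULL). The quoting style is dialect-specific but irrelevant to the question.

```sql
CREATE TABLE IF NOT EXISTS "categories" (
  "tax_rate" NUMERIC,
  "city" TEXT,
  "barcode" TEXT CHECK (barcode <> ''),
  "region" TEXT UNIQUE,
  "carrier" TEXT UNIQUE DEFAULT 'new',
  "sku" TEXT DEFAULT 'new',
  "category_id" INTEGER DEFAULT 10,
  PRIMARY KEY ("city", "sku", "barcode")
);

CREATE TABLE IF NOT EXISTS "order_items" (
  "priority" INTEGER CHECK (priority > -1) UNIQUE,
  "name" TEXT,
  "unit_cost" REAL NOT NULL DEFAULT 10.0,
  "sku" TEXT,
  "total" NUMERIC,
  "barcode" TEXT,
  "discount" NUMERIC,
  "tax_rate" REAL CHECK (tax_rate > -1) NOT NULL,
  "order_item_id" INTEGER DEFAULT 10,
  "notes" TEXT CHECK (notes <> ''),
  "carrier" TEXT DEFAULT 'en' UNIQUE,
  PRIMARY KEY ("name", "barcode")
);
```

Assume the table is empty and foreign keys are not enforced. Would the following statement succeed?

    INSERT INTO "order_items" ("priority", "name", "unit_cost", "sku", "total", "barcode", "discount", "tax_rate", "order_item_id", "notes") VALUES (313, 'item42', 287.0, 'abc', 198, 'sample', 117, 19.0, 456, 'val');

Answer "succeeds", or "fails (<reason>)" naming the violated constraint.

succeeds

NOT NULL columns: barcode is supplied; name is supplied; tax_rate is supplied; unit_cost is supplied.
CHECK constraints: 313 satisfies (priority > -1); 19.0 satisfies (tax_rate > -1); 'val' satisfies (notes <> '').
No constraint is violated.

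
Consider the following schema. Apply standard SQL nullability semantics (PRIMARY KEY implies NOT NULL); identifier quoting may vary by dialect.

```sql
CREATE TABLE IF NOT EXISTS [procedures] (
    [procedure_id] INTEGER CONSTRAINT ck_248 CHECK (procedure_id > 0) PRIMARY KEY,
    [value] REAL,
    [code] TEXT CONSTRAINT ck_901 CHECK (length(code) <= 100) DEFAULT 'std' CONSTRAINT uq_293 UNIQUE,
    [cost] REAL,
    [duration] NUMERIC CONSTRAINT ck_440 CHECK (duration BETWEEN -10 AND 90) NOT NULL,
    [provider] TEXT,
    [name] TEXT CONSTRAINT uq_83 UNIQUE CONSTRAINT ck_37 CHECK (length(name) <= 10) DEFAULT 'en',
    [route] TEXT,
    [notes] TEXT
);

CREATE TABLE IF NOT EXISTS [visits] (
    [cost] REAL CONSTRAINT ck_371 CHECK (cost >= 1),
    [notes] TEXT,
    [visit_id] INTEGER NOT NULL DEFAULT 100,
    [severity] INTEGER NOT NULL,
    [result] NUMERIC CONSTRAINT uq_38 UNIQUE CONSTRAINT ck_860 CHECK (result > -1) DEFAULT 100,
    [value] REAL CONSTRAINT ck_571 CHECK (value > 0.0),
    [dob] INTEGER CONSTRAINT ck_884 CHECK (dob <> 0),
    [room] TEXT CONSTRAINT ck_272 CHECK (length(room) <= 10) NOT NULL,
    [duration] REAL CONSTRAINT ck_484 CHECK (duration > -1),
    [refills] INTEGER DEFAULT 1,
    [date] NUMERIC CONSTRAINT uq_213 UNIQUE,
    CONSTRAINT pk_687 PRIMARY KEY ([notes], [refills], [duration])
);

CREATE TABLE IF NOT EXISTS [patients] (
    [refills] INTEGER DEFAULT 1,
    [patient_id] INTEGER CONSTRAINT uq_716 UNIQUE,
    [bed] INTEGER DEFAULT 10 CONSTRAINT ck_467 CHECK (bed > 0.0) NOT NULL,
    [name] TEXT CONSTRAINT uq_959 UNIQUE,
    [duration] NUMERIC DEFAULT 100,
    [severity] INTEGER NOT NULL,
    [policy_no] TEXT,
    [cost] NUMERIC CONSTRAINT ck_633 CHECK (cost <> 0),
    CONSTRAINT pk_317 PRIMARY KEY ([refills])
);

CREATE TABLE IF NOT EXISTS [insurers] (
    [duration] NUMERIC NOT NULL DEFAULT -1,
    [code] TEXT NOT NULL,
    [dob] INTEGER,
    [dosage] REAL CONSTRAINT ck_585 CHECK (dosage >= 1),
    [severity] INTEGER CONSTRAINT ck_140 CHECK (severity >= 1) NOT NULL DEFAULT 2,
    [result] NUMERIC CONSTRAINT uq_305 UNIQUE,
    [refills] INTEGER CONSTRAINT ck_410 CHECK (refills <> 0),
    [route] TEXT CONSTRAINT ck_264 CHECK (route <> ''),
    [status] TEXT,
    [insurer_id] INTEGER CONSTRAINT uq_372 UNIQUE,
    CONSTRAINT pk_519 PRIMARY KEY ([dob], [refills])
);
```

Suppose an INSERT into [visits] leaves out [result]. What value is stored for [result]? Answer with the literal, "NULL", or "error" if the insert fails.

result has an explicit DEFAULT 100.
When the column is omitted from an INSERT, that default is used.

100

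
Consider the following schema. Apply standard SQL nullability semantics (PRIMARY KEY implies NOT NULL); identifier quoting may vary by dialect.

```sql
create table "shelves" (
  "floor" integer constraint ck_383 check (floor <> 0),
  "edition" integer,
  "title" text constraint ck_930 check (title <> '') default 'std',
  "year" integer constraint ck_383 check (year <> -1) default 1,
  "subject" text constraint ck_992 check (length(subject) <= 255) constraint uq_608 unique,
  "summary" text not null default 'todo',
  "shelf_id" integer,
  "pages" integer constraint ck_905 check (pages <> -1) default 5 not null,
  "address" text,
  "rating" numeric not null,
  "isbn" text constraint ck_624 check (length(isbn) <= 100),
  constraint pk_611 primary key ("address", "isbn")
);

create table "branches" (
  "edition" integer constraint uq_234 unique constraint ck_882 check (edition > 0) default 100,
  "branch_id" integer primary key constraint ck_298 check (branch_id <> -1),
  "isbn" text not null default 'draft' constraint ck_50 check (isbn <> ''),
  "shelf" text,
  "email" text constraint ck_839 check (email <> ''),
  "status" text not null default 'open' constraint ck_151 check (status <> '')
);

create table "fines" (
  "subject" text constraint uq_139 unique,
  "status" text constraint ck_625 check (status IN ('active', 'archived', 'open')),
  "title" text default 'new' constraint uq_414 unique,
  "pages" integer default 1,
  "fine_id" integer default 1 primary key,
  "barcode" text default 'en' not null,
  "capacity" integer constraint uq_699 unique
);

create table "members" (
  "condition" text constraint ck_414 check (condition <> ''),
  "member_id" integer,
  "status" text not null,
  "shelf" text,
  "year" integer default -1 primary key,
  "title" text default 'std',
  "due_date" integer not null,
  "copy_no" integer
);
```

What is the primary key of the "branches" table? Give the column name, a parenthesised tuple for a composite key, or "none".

branch_id

branch_id is declared PRIMARY KEY inline on the column.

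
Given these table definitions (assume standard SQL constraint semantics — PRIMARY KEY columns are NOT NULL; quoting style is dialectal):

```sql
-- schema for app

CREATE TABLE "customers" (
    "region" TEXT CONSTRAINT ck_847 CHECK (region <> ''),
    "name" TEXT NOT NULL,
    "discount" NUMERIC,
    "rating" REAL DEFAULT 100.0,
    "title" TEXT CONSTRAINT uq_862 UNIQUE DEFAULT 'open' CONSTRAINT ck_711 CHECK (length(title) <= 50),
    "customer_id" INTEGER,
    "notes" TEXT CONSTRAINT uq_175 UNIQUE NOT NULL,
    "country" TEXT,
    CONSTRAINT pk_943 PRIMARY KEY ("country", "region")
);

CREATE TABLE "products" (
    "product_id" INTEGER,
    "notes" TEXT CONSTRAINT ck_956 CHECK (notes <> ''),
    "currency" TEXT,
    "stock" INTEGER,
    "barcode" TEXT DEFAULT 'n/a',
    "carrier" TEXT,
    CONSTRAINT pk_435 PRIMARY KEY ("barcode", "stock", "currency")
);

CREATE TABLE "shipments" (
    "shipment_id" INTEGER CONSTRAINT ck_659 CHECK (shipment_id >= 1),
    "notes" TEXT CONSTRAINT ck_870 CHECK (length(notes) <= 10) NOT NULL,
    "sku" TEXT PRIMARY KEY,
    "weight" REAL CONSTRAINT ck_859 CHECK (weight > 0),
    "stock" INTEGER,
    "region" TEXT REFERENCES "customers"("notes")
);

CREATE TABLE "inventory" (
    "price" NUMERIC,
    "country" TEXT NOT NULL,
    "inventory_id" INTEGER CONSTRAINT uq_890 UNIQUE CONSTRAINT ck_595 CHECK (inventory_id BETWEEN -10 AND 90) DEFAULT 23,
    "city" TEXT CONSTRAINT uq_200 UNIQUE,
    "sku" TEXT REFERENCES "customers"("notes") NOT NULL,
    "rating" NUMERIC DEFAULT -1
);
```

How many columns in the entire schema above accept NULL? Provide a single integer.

15

customers: 4 nullable (discount, rating, title, customer_id — PK (country, region) and explicit NOT NULL columns excluded).
products: 3 nullable (product_id, notes, carrier — PK (barcode, stock, currency) and explicit NOT NULL columns excluded).
shipments: 4 nullable (shipment_id, weight, stock, region — PK (sku) and explicit NOT NULL columns excluded).
inventory: 4 nullable (price, inventory_id, city, rating — PK none and explicit NOT NULL columns excluded).
Total: 4 + 3 + 4 + 4 = 15.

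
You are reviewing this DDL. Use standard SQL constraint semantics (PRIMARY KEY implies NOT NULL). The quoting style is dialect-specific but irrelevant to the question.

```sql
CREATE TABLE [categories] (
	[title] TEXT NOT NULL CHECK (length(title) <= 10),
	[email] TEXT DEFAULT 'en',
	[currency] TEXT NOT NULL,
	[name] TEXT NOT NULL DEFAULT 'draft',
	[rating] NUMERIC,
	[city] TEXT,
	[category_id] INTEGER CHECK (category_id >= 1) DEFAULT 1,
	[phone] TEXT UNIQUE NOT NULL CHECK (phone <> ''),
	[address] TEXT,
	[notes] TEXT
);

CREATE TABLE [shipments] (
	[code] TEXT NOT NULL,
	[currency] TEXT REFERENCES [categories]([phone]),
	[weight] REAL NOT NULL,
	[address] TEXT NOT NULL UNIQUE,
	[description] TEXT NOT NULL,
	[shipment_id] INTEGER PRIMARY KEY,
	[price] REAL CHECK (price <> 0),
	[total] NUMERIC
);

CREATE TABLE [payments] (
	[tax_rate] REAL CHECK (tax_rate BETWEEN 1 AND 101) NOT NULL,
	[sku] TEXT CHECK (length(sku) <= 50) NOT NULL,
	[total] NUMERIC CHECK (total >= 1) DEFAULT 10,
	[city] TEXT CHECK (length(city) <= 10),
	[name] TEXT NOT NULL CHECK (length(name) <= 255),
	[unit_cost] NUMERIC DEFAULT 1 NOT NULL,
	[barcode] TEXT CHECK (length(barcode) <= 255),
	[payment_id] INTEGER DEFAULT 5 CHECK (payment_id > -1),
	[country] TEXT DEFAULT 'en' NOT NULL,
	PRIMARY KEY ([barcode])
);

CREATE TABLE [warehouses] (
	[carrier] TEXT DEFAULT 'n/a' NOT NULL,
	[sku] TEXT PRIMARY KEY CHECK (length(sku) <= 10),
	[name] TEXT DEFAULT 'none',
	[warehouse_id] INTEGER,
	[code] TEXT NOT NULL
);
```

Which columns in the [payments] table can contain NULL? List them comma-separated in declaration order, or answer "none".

total, city, payment_id

- tax_rate: declared NOT NULL → not nullable.
- sku: declared NOT NULL → not nullable.
- total: CHECK does not forbid NULL (a CHECK constraint passes when its expression is NULL) → nullable.
- city: CHECK does not forbid NULL (a CHECK constraint passes when its expression is NULL) → nullable.
- name: declared NOT NULL → not nullable.
- unit_cost: declared NOT NULL → not nullable.
- barcode: part of the PRIMARY KEY, which implies NOT NULL → not nullable.
- payment_id: CHECK does not forbid NULL (a CHECK constraint passes when its expression is NULL) → nullable.
- country: declared NOT NULL → not nullable.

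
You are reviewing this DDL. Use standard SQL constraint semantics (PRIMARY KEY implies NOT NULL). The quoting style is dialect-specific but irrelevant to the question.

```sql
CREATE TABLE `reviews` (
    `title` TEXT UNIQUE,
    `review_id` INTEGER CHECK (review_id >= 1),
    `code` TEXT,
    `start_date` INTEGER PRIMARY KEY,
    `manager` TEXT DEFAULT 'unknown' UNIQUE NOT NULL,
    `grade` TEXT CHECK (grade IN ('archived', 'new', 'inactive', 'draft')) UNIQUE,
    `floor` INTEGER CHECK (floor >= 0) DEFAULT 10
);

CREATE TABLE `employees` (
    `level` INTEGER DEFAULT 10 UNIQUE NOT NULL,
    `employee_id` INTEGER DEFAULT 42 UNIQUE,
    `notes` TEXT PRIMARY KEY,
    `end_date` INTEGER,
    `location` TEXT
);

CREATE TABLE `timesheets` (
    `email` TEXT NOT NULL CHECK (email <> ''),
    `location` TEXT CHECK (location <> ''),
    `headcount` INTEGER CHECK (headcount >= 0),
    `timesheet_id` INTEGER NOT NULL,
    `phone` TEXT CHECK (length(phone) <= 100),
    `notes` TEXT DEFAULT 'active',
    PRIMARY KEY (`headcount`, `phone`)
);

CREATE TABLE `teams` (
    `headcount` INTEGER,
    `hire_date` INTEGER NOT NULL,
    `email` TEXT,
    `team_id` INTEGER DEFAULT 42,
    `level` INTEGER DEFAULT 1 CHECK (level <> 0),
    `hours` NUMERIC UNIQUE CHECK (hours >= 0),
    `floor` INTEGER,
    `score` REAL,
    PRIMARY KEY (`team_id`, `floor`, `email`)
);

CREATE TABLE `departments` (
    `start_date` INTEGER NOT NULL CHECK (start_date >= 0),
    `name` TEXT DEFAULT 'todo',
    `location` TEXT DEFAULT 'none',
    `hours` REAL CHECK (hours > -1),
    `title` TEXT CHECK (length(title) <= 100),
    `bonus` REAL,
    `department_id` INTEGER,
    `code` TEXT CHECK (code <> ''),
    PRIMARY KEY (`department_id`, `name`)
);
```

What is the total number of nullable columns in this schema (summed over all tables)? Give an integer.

19

reviews: 5 nullable (title, review_id, code, grade, floor — PK (start_date) and explicit NOT NULL columns excluded).
employees: 3 nullable (employee_id, end_date, location — PK (notes) and explicit NOT NULL columns excluded).
timesheets: 2 nullable (location, notes — PK (headcount, phone) and explicit NOT NULL columns excluded).
teams: 4 nullable (headcount, level, hours, score — PK (team_id, floor, email) and explicit NOT NULL columns excluded).
departments: 5 nullable (location, hours, title, bonus, code — PK (department_id, name) and explicit NOT NULL columns excluded).
Total: 5 + 3 + 2 + 4 + 5 = 19.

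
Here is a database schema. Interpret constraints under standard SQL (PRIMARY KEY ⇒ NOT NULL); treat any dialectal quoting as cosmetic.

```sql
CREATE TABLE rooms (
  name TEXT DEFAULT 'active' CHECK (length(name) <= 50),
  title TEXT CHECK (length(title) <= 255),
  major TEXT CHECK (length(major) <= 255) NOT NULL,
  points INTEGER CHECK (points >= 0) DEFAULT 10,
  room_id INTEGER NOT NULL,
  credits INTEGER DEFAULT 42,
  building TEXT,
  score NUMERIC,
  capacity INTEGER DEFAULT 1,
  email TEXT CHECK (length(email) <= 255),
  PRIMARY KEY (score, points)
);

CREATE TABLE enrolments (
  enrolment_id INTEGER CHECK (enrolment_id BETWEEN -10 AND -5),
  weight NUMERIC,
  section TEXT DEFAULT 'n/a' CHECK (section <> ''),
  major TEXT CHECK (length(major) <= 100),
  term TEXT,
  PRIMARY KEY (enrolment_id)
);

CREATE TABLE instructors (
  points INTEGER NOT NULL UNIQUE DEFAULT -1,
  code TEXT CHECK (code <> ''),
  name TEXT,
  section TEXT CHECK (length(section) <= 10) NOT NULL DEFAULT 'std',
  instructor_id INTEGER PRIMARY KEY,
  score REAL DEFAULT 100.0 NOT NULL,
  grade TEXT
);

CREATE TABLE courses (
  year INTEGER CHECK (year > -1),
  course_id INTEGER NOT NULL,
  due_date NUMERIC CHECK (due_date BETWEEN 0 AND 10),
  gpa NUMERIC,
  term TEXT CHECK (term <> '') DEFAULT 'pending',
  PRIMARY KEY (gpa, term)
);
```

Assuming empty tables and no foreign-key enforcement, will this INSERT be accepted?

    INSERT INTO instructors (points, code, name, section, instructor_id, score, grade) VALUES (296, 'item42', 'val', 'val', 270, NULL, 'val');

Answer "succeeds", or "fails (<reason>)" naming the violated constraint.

fails (NOT NULL on score)

score is explicitly set to NULL, but score is declared NOT NULL.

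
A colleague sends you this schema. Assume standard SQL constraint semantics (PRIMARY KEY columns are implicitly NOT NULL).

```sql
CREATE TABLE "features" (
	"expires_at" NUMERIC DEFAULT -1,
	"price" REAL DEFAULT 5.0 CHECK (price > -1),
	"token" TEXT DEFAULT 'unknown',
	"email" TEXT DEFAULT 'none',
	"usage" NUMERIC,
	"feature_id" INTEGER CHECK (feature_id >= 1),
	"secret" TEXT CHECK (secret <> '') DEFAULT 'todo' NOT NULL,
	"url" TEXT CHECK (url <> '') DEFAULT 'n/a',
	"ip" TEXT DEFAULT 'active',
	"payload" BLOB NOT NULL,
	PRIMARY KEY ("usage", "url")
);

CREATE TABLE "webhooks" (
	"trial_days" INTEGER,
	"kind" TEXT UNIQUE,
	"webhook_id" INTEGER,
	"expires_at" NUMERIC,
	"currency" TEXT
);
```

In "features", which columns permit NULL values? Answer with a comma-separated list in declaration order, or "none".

expires_at, price, token, email, feature_id, ip

- expires_at: DEFAULT only fills an omitted column; an explicit NULL is still allowed → nullable.
- price: CHECK does not forbid NULL (a CHECK constraint passes when its expression is NULL) → nullable.
- token: DEFAULT only fills an omitted column; an explicit NULL is still allowed → nullable.
- email: DEFAULT only fills an omitted column; an explicit NULL is still allowed → nullable.
- usage: part of the PRIMARY KEY, which implies NOT NULL → not nullable.
- feature_id: CHECK does not forbid NULL (a CHECK constraint passes when its expression is NULL) → nullable.
- secret: declared NOT NULL → not nullable.
- url: part of the PRIMARY KEY, which implies NOT NULL → not nullable.
- ip: DEFAULT only fills an omitted column; an explicit NULL is still allowed → nullable.
- payload: declared NOT NULL → not nullable.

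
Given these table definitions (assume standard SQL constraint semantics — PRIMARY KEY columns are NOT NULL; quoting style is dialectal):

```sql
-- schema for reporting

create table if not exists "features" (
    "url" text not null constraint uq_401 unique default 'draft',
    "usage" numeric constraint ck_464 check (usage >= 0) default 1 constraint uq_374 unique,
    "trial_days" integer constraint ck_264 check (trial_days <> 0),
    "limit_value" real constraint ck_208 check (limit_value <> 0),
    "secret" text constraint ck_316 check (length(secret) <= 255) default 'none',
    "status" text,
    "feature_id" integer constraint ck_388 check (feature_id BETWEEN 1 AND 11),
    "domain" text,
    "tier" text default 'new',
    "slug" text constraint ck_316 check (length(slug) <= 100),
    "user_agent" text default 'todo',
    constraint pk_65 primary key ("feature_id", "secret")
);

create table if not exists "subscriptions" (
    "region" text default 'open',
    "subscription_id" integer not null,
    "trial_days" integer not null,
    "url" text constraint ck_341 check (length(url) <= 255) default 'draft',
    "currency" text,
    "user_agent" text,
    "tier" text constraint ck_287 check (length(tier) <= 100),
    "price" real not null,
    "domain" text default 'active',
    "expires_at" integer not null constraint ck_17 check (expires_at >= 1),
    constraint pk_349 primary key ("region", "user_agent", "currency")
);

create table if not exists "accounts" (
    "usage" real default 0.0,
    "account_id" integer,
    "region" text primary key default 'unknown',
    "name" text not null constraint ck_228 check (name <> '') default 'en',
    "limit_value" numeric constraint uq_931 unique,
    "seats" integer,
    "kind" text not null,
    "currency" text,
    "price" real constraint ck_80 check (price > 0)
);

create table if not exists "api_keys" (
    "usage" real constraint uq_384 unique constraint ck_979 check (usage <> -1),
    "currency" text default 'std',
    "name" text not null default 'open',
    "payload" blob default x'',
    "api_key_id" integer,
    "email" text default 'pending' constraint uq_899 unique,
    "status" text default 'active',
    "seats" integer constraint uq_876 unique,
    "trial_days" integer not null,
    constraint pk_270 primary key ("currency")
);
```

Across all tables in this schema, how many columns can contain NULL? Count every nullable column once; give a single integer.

features: 8 nullable (usage, trial_days, limit_value, status, domain, tier, slug, user_agent — PK (feature_id, secret) and explicit NOT NULL columns excluded).
subscriptions: 3 nullable (url, tier, domain — PK (region, user_agent, currency) and explicit NOT NULL columns excluded).
accounts: 6 nullable (usage, account_id, limit_value, seats, currency, price — PK (region) and explicit NOT NULL columns excluded).
api_keys: 6 nullable (usage, payload, api_key_id, email, status, seats — PK (currency) and explicit NOT NULL columns excluded).
Total: 8 + 3 + 6 + 6 = 23.

23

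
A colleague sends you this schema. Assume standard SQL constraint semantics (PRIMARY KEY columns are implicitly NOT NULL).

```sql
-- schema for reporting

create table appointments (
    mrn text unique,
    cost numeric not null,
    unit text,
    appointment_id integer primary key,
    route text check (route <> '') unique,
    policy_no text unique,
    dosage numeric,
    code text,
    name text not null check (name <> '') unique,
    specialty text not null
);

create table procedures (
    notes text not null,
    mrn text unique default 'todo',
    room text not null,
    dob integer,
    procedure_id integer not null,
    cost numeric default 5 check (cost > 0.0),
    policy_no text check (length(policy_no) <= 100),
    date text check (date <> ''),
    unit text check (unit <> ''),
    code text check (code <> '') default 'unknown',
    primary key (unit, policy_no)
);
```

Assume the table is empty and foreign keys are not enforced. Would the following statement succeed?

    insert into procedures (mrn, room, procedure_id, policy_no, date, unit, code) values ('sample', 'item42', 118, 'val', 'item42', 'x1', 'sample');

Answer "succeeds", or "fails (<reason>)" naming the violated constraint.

notes is omitted from the column list and has no DEFAULT, so it would receive NULL.
But notes is declared NOT NULL.

fails (NOT NULL on notes)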